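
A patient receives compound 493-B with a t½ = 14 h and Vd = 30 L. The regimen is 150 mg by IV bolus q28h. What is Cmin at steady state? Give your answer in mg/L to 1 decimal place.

1.7 mg/L

The dosing interval is 2 half-lives, so f = 2^(−2) = 0.25.
Accumulation ratio R = 1/(1 − f) = 1/0.75 = 4/3.
Single-dose peak C₀ = D/Vd = 150/30 = 5 mg/L.
Steady-state peak Cmax,ss = C₀·R = 5 × 4/3 ≈ 6.667 mg/L.
Steady-state trough Cmin,ss = Cmax,ss·f ≈ 6.667 × 0.25 ≈ 1.667 mg/L.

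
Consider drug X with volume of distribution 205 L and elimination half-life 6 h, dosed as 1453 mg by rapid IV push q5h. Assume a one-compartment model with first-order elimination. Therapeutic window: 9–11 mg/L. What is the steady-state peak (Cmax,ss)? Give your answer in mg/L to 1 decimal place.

16.2 mg/L

k = ln2/t½ = ln2/6 ≈ 0.115525 h⁻¹; fraction remaining f = e^(−kτ) = e^(−0.115525×5) ≈ 0.5612.
At steady state, accumulation factor R = 1/(1 − e^(−kτ)) ≈ 2.2789.
Each bolus raises the concentration by D/Vd = 1453/205 ≈ 7.088 mg/L.
Steady-state peak Cmax,ss = C₀·R ≈ 7.088 × 2.2789 ≈ 16.153 mg/L.
Peak 16.2 mg/L vs MTC 11 mg/L: exceeds toxic threshold.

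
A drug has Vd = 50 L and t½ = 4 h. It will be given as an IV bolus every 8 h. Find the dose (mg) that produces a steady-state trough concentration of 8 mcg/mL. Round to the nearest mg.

τ/t½ = 8/4 ≈ 2, so f = (1/2)^(8/4) ≈ 0.250000.
Cmin,ss = (D/Vd)·f/(1−f), so D = Cmin,ss·Vd·(1−f)/f.
D = 8 × 50 × (1−f)/f ≈ 8 × 50 × 3.00000 ≈ 1200.00 mg.

1200 mg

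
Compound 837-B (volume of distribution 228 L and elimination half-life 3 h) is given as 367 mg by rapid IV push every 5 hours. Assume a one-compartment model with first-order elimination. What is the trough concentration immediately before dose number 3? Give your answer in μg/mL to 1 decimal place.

0.7 μg/mL

f = (1/2)^(τ/t½) = (1/2)^(5/3) ≈ 0.3150.
C₀ = D/Vd = 367/228 ≈ 1.610 μg/mL.
Before the 3rd dose, 2 doses have been given. Superposition: Cmin = C₀·(f + f²).
≈ 1.610 × (0.3150 + 0.0992) ≈ 1.610 × 0.4142 ≈ 0.667 μg/mL.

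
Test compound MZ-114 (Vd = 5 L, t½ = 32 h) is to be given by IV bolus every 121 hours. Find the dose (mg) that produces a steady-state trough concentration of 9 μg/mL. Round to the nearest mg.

τ/t½ = 121/32 ≈ 3.7812, so f = (1/2)^(121/32) ≈ 0.072733.
Cmin,ss = (D/Vd)·f/(1−f), so D = Cmin,ss·Vd·(1−f)/f.
D = 9 × 5 × (1−f)/f ≈ 9 × 5 × 12.74892 ≈ 573.70 mg.

574 mg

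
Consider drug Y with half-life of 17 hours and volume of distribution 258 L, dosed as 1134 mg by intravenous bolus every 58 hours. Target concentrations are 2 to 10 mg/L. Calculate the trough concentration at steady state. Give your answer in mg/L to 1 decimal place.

0.5 mg/L

k = ln2/t½ = ln2/17 ≈ 0.040773 h⁻¹; fraction remaining f = e^(−kτ) = e^(−0.040773×58) ≈ 0.0940.
Single-dose peak C₀ = D/Vd = 1134/258 ≈ 4.395 mg/L.
Steady-state trough Cmin,ss = C₀·f/(1−f) ≈ 4.395 × 0.0940/0.9060 ≈ 0.456 mg/L.
Trough 0.5 mg/L vs MEC 2 mg/L: subtherapeutic.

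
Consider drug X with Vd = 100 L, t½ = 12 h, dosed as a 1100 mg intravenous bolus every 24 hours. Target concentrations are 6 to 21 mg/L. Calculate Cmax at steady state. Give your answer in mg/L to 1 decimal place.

τ = 24 h = 2 half-lives, so f = (1/2)^2 = 0.25.
Accumulation ratio R = 1/(1 − f) = 1/0.75 = 4/3.
Single-dose peak C₀ = D/Vd = 1100/100 = 11 mg/L.
Steady-state peak Cmax,ss = C₀·R = 11 × 4/3 ≈ 14.667 mg/L.
Peak 14.7 mg/L vs MTC 21 mg/L: below toxic threshold.

14.7 mg/L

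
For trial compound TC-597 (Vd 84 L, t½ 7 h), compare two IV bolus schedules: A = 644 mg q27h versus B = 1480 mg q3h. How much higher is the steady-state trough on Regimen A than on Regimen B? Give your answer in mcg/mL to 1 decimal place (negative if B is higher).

-50.4 mcg/mL

Regimen A: f = (1/2)^(27/7) ≈ 0.0690; Cmin,ss = (644/84)·f/(1−f) ≈ 0.568 mcg/mL.
Regimen B: f = (1/2)^(3/7) ≈ 0.7430; Cmin,ss = (1480/84)·f/(1−f) ≈ 50.938 mcg/mL.
Difference ≈ 0.568 − 50.938 ≈ -50.370 mcg/mL.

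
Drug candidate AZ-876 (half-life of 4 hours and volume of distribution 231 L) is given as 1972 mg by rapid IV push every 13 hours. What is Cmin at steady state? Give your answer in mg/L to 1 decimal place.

k = ln2/t½ = ln2/4 ≈ 0.173287 h⁻¹; fraction remaining f = e^(−kτ) = e^(−0.173287×13) ≈ 0.1051.
Accumulation ratio R = 1/(1 − f) ≈ 1/0.8949 ≈ 1.1174.
Each bolus raises the concentration by D/Vd = 1972/231 ≈ 8.537 mg/L.
Cmax,ss = C₀/(1 − f) ≈ 8.537/0.8949 ≈ 9.540 mg/L.
Steady-state trough Cmin,ss = Cmax,ss·f ≈ 9.540 × 0.1051 ≈ 1.003 mg/L.

1.0 mg/L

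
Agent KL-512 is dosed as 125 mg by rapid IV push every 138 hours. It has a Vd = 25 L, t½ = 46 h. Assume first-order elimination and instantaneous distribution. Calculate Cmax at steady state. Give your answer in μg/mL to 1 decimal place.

The dosing interval is 3 half-lives, so f = 2^(−3) = 0.125.
At steady state, R = 1/(1 − 0.125) = 8/7.
Single-dose peak C₀ = D/Vd = 125/25 = 5 μg/mL.
Steady-state peak Cmax,ss = C₀·R = 5 × 8/7 ≈ 5.714 μg/mL.

5.7 μg/mL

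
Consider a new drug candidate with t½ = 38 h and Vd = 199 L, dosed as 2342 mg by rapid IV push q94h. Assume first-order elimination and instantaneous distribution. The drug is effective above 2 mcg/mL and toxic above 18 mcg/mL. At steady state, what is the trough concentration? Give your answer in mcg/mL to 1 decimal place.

k = ln2/t½ = ln2/38 ≈ 0.018241 h⁻¹; fraction remaining f = e^(−kτ) = e^(−0.018241×94) ≈ 0.1800.
Each bolus raises the concentration by D/Vd = 2342/199 ≈ 11.769 mcg/mL.
Steady-state trough Cmin,ss = C₀·f/(1−f) ≈ 11.769 × 0.1800/0.8200 ≈ 2.583 mcg/mL.
Trough 2.6 mcg/mL vs MEC 2 mcg/mL: adequate.

2.6 mcg/mL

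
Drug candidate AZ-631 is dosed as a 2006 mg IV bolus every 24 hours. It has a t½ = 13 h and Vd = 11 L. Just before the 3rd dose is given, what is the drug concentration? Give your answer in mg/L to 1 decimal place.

f = (1/2)^(τ/t½) = (1/2)^(24/13) ≈ 0.2781.
C₀ = D/Vd = 2006/11 ≈ 182.364 mg/L.
Before the 3rd dose, 2 doses have been given. Superposition: Cmin = C₀·(f + f²).
≈ 182.364 × (0.2781 + 0.0773) ≈ 182.364 × 0.3554 ≈ 64.812 mg/L.

64.8 mg/L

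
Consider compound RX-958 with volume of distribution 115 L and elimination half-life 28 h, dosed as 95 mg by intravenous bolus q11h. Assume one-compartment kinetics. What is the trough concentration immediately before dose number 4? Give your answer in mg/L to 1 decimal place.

f = (1/2)^(τ/t½) = (1/2)^(11/28) ≈ 0.7616.
C₀ = D/Vd = 95/115 ≈ 0.826 mg/L.
Before the 4th dose, 3 doses have been given. Superposition: Cmin = C₀·(f + f² + … + f^3).
≈ 0.826 × (0.7616 + 0.5800 + 0.4418) ≈ 0.826 × 1.7834 ≈ 1.473 mg/L.

1.5 mg/L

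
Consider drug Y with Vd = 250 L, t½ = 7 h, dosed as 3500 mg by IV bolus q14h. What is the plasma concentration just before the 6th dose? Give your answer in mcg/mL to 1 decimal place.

f = (1/2)^(τ/t½) = (1/2)^(14/7) ≈ 0.2500.
C₀ = D/Vd = 3500/250 ≈ 14.000 mcg/mL.
Before the 6th dose, 5 doses have been given. Superposition: Cmin = C₀·(f + f² + … + f^5).
≈ 14.000 × (0.2500 + 0.0625 + 0.0156 + 0.0039 + 0.0010) ≈ 14.000 × 0.3330 ≈ 4.662 mcg/mL.

4.7 mcg/mL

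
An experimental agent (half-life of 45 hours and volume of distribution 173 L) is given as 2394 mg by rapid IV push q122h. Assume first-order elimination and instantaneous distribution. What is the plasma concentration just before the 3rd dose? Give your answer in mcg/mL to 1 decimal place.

2.4 mcg/mL

f = (1/2)^(τ/t½) = (1/2)^(122/45) ≈ 0.1527.
C₀ = D/Vd = 2394/173 ≈ 13.838 mcg/mL.
Before the 3rd dose, 2 doses have been given. Superposition: Cmin = C₀·(f + f²).
≈ 13.838 × (0.1527 + 0.0233) ≈ 13.838 × 0.1760 ≈ 2.435 mcg/mL.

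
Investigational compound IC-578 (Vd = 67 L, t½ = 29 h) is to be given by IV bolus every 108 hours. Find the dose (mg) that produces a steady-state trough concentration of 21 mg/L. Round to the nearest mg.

17187 mg

τ/t½ = 108/29 ≈ 3.7241, so f = (1/2)^(108/29) ≈ 0.075670.
Cmin,ss = (D/Vd)·f/(1−f), so D = Cmin,ss·Vd·(1−f)/f.
D = 21 × 67 × (1−f)/f ≈ 21 × 67 × 12.21528 ≈ 17186.90 mg.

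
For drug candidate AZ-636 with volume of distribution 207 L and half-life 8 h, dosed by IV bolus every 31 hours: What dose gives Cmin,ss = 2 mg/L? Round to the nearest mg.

τ/t½ = 31/8 ≈ 3.875, so f = (1/2)^(31/8) ≈ 0.068157.
Cmin,ss = (D/Vd)·f/(1−f), so D = Cmin,ss·Vd·(1−f)/f.
D = 2 × 207 × (1−f)/f ≈ 2 × 207 × 13.67201 ≈ 5660.21 mg.

5660 mg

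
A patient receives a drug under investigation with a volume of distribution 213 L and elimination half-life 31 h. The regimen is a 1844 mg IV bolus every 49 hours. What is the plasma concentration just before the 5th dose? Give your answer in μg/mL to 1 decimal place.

4.3 μg/mL

f = (1/2)^(τ/t½) = (1/2)^(49/31) ≈ 0.3343.
C₀ = D/Vd = 1844/213 ≈ 8.657 μg/mL.
Before the 5th dose, 4 doses have been given. Superposition: Cmin = C₀·(f + f² + … + f^4).
≈ 8.657 × (0.3343 + 0.1118 + 0.0374 + 0.0125) ≈ 8.657 × 0.4960 ≈ 4.294 μg/mL.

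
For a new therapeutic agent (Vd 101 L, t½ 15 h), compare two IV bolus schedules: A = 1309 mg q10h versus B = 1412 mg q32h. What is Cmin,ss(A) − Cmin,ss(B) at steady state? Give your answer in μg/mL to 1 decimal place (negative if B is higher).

17.9 μg/mL

Regimen A: f = (1/2)^(10/15) ≈ 0.6300; Cmin,ss = (1309/101)·f/(1−f) ≈ 22.068 μg/mL.
Regimen B: f = (1/2)^(32/15) ≈ 0.2279; Cmin,ss = (1412/101)·f/(1−f) ≈ 4.127 μg/mL.
Difference ≈ 22.068 − 4.127 ≈ 17.941 μg/mL.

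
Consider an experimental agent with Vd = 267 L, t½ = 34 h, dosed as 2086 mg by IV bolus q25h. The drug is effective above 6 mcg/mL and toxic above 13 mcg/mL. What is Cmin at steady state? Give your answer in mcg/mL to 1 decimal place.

11.8 mcg/mL

k = ln2/t½ = ln2/34 ≈ 0.020387 h⁻¹; fraction remaining f = e^(−kτ) = e^(−0.020387×25) ≈ 0.6007.
Accumulation ratio R = 1/(1 − f) ≈ 1/0.3993 ≈ 2.5044.
Each bolus raises the concentration by D/Vd = 2086/267 ≈ 7.813 mcg/mL.
Steady-state peak Cmax,ss = C₀·R ≈ 7.813 × 2.5044 ≈ 19.567 mcg/mL.
One interval later, Cmin,ss = Cmax,ss·e^(−kτ) ≈ 19.567 × 0.6007 ≈ 11.754 mcg/mL.
Trough 11.8 mcg/mL vs MEC 6 mcg/mL: adequate.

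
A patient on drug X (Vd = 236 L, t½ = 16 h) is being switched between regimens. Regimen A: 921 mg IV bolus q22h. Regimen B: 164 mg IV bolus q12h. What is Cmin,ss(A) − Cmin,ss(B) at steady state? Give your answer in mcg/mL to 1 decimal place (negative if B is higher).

Regimen A: f = (1/2)^(22/16) ≈ 0.3856; Cmin,ss = (921/236)·f/(1−f) ≈ 2.449 mcg/mL.
Regimen B: f = (1/2)^(12/16) ≈ 0.5946; Cmin,ss = (164/236)·f/(1−f) ≈ 1.019 mcg/mL.
Difference ≈ 2.449 − 1.019 ≈ 1.430 mcg/mL.

1.4 mcg/mL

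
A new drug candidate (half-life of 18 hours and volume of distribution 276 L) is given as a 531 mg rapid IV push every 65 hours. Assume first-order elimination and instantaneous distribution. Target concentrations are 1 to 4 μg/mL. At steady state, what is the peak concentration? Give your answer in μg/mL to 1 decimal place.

2.1 μg/mL

τ/t½ = 65/18 ≈ 3.6111, so fraction remaining f = (1/2)^(65/18) ≈ 0.0818.
At steady state, accumulation factor R = 1/(1 − e^(−kτ)) ≈ 1.0891.
Each bolus raises the concentration by D/Vd = 531/276 ≈ 1.924 μg/mL.
Steady-state peak Cmax,ss = C₀·R ≈ 1.924 × 1.0891 ≈ 2.095 μg/mL.
Peak 2.1 μg/mL vs MTC 4 μg/mL: below toxic threshold.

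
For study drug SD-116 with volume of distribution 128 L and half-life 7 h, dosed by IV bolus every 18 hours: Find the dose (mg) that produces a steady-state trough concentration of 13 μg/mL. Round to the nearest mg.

8227 mg

τ/t½ = 18/7 ≈ 2.5714, so f = (1/2)^(18/7) ≈ 0.168238.
Cmin,ss = (D/Vd)·f/(1−f), so D = Cmin,ss·Vd·(1−f)/f.
D = 13 × 128 × (1−f)/f ≈ 13 × 128 × 4.94396 ≈ 8226.75 mg.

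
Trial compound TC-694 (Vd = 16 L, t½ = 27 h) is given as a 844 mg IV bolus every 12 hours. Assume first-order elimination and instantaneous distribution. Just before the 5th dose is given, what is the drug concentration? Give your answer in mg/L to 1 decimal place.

103.6 mg/L

f = (1/2)^(τ/t½) = (1/2)^(12/27) ≈ 0.7349.
C₀ = D/Vd = 844/16 ≈ 52.750 mg/L.
Before the 5th dose, 4 doses have been given. Superposition: Cmin = C₀·(f + f² + … + f^4).
≈ 52.750 × (0.7349 + 0.5401 + 0.3969 + 0.2917) ≈ 52.750 × 1.9636 ≈ 103.580 mg/L.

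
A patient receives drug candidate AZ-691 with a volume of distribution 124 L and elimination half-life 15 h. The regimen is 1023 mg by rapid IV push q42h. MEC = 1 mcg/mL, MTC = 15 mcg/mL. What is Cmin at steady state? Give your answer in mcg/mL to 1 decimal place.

τ/t½ = 42/15 ≈ 2.8, so fraction remaining f = (1/2)^(42/15) ≈ 0.1436.
Single-dose peak C₀ = D/Vd = 1023/124 ≈ 8.250 mcg/mL.
Steady-state trough Cmin,ss = C₀·f/(1−f) ≈ 8.250 × 0.1436/0.8564 ≈ 1.383 mcg/mL.
Trough 1.4 mcg/mL vs MEC 1 mcg/mL: adequate.

1.4 mcg/mL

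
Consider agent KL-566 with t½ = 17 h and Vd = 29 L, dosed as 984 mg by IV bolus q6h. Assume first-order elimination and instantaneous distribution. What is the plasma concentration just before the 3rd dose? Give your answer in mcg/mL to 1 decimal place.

f = (1/2)^(τ/t½) = (1/2)^(6/17) ≈ 0.7830.
C₀ = D/Vd = 984/29 ≈ 33.931 mcg/mL.
Before the 3rd dose, 2 doses have been given. Superposition: Cmin = C₀·(f + f²).
≈ 33.931 × (0.7830 + 0.6131) ≈ 33.931 × 1.3961 ≈ 47.371 mcg/mL.

47.4 mcg/mL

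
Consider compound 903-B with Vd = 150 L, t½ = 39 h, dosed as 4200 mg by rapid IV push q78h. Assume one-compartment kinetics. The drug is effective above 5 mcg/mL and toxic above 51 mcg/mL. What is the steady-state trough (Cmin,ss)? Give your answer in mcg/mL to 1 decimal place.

9.3 mcg/mL

τ = 78 h = 2 half-lives, so f = (1/2)^2 = 0.25.
At steady state, R = 1/(1 − 0.25) = 4/3.
Single-dose peak C₀ = D/Vd = 4200/150 = 28 mcg/mL.
Steady-state peak Cmax,ss = C₀·R = 28 × 4/3 ≈ 37.333 mcg/mL.
Steady-state trough Cmin,ss = Cmax,ss·f ≈ 37.333 × 0.25 ≈ 9.333 mcg/mL.
Trough 9.3 mcg/mL vs MEC 5 mcg/mL: adequate.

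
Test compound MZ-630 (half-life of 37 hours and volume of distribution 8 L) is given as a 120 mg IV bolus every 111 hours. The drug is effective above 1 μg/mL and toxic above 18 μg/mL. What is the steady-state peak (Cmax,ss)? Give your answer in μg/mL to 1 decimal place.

17.1 μg/mL

τ = 111 h = 3 half-lives, so f = (1/2)^3 = 0.125.
At steady state, R = 1/(1 − 0.125) = 8/7.
Single-dose peak C₀ = D/Vd = 120/8 = 15 μg/mL.
Steady-state peak Cmax,ss = C₀·R = 15 × 8/7 ≈ 17.143 μg/mL.
Peak 17.1 μg/mL vs MTC 18 μg/mL: below toxic threshold.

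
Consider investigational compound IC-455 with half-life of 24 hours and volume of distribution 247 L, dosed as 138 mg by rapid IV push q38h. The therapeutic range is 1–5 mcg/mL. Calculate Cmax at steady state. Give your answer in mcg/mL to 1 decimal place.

Over one 38-h interval, 38/24 ≈ 1.5833 half-lives elapse, leaving f ≈ 0.3337 of each dose.
At steady state, accumulation factor R = 1/(1 − e^(−kτ)) ≈ 1.5008.
Single-dose peak C₀ = D/Vd = 138/247 ≈ 0.559 mcg/mL.
Cmax,ss = C₀/(1 − f) ≈ 0.559/0.6663 ≈ 0.839 mcg/mL.
Peak 0.8 mcg/mL vs MTC 5 mcg/mL: below toxic threshold.

0.8 mcg/mL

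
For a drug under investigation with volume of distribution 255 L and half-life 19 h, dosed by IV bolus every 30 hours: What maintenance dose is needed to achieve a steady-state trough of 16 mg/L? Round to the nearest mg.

8109 mg

τ/t½ = 30/19 ≈ 1.5789, so f = (1/2)^(30/19) ≈ 0.334726.
Cmin,ss = (D/Vd)·f/(1−f), so D = Cmin,ss·Vd·(1−f)/f.
D = 16 × 255 × (1−f)/f ≈ 16 × 255 × 1.98752 ≈ 8109.08 mg.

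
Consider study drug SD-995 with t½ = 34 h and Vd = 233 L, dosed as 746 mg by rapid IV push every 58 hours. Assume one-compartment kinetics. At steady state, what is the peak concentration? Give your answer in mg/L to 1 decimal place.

4.6 mg/L

Over one 58-h interval, 58/34 ≈ 1.7059 half-lives elapse, leaving f ≈ 0.3065 of each dose.
Accumulation ratio R = 1/(1 − f) ≈ 1/0.6935 ≈ 1.4420.
Single-dose peak C₀ = D/Vd = 746/233 ≈ 3.202 mg/L.
Steady-state peak Cmax,ss = C₀·R ≈ 3.202 × 1.4420 ≈ 4.617 mg/L.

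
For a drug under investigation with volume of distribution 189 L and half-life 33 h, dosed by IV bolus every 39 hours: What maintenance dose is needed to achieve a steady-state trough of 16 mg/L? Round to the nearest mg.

3836 mg

τ/t½ = 39/33 ≈ 1.1818, so f = (1/2)^(39/33) ≈ 0.440796.
Cmin,ss = (D/Vd)·f/(1−f), so D = Cmin,ss·Vd·(1−f)/f.
D = 16 × 189 × (1−f)/f ≈ 16 × 189 × 1.26862 ≈ 3836.31 mg.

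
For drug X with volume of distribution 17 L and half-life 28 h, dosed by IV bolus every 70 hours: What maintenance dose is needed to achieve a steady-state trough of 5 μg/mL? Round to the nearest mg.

396 mg

τ/t½ = 70/28 ≈ 2.5, so f = (1/2)^(70/28) ≈ 0.176777.
Cmin,ss = (D/Vd)·f/(1−f), so D = Cmin,ss·Vd·(1−f)/f.
D = 5 × 17 × (1−f)/f ≈ 5 × 17 × 4.65684 ≈ 395.83 mg.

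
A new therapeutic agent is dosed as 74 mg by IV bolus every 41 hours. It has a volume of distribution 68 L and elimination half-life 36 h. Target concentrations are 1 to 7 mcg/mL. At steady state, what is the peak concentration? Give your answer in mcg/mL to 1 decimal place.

k = ln2/t½ = ln2/36 ≈ 0.019254 h⁻¹; fraction remaining f = e^(−kτ) = e^(−0.019254×41) ≈ 0.4541.
Accumulation ratio R = 1/(1 − f) ≈ 1/0.5459 ≈ 1.8318.
Each bolus raises the concentration by D/Vd = 74/68 ≈ 1.088 mcg/mL.
Steady-state peak Cmax,ss = C₀·R ≈ 1.088 × 1.8318 ≈ 1.993 mcg/mL.
Peak 2.0 mcg/mL vs MTC 7 mcg/mL: below toxic threshold.

2.0 mcg/mL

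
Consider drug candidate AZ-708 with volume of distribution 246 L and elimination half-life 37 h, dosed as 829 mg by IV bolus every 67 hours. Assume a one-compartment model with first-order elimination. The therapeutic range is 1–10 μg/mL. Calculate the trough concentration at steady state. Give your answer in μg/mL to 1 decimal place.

1.3 μg/mL

τ/t½ = 67/37 ≈ 1.8108, so fraction remaining f = (1/2)^(67/37) ≈ 0.2850.
Single-dose peak C₀ = D/Vd = 829/246 ≈ 3.370 μg/mL.
Steady-state trough Cmin,ss = C₀·f/(1−f) ≈ 3.370 × 0.2850/0.7150 ≈ 1.343 μg/mL.
Trough 1.3 μg/mL vs MEC 1 μg/mL: adequate.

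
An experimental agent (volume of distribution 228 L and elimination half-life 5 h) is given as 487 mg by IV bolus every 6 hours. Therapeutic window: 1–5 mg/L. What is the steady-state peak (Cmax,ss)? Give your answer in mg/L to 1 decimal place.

3.8 mg/L

τ/t½ = 6/5 ≈ 1.2, so fraction remaining f = (1/2)^(6/5) ≈ 0.4353.
Accumulation ratio R = 1/(1 − f) ≈ 1/0.5647 ≈ 1.7709.
Each bolus raises the concentration by D/Vd = 487/228 ≈ 2.136 mg/L.
Steady-state peak Cmax,ss = C₀·R ≈ 2.136 × 1.7709 ≈ 3.783 mg/L.
Peak 3.8 mg/L vs MTC 5 mg/L: below toxic threshold.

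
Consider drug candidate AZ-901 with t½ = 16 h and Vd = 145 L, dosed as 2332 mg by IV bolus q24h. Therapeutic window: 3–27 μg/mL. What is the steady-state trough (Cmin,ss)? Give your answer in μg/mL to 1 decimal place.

8.8 μg/mL

τ/t½ = 24/16 ≈ 1.5, so fraction remaining f = (1/2)^(24/16) ≈ 0.3536.
At steady state, accumulation factor R = 1/(1 − e^(−kτ)) ≈ 1.5470.
Single-dose peak C₀ = D/Vd = 2332/145 ≈ 16.083 μg/mL.
Cmax,ss = C₀/(1 − f) ≈ 16.083/0.6464 ≈ 24.881 μg/mL.
Steady-state trough Cmin,ss = Cmax,ss·f ≈ 24.881 × 0.3536 ≈ 8.798 μg/mL.
Trough 8.8 μg/mL vs MEC 3 μg/mL: adequate.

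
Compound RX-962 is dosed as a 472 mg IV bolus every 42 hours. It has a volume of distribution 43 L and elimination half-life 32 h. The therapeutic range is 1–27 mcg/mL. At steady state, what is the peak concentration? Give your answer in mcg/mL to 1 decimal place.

τ/t½ = 42/32 ≈ 1.3125, so fraction remaining f = (1/2)^(42/32) ≈ 0.4026.
Accumulation ratio R = 1/(1 − f) ≈ 1/0.5974 ≈ 1.6739.
Each bolus raises the concentration by D/Vd = 472/43 ≈ 10.977 mcg/mL.
Cmax,ss = C₀/(1 − f) ≈ 10.977/0.5974 ≈ 18.375 mcg/mL.
Peak 18.4 mcg/mL vs MTC 27 mcg/mL: below toxic threshold.

18.4 mcg/mL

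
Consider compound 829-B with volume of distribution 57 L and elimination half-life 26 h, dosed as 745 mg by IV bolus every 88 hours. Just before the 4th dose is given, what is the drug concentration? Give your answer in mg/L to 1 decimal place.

f = (1/2)^(τ/t½) = (1/2)^(88/26) ≈ 0.0957.
C₀ = D/Vd = 745/57 ≈ 13.070 mg/L.
Before the 4th dose, 3 doses have been given. Superposition: Cmin = C₀·(f + f² + … + f^3).
≈ 13.070 × (0.0957 + 0.0092 + 0.0009) ≈ 13.070 × 0.1058 ≈ 1.383 mg/L.

1.4 mg/L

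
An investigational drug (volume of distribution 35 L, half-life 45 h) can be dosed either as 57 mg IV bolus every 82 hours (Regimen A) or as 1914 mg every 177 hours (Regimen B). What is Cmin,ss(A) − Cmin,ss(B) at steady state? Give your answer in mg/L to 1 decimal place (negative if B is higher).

Regimen A: f = (1/2)^(82/45) ≈ 0.2828; Cmin,ss = (57/35)·f/(1−f) ≈ 0.642 mg/L.
Regimen B: f = (1/2)^(177/45) ≈ 0.0655; Cmin,ss = (1914/35)·f/(1−f) ≈ 3.833 mg/L.
Difference ≈ 0.642 − 3.833 ≈ -3.191 mg/L.

-3.2 mg/L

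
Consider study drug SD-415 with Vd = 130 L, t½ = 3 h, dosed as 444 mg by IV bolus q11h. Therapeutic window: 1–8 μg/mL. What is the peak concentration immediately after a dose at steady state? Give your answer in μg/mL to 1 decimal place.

3.7 μg/mL

τ/t½ = 11/3 ≈ 3.6667, so fraction remaining f = (1/2)^(11/3) ≈ 0.0787.
At steady state, accumulation factor R = 1/(1 − e^(−kτ)) ≈ 1.0854.
Each bolus raises the concentration by D/Vd = 444/130 ≈ 3.415 μg/mL.
Steady-state peak Cmax,ss = C₀·R ≈ 3.415 × 1.0854 ≈ 3.707 μg/mL.
Peak 3.7 μg/mL vs MTC 8 μg/mL: below toxic threshold.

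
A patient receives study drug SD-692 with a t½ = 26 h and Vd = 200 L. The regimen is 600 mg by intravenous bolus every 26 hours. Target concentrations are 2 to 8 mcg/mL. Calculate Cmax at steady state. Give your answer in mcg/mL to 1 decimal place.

The dosing interval is 1 half-life, so f = 2^(−1) = 0.5.
At steady state, R = 1/(1 − 0.5) = 2/1.
Single-dose peak C₀ = D/Vd = 600/200 = 3 mcg/mL.
Steady-state peak Cmax,ss = C₀·R = 3 × 2/1 ≈ 6.000 mcg/mL.
Peak 6.0 mcg/mL vs MTC 8 mcg/mL: below toxic threshold.

6.0 mcg/mL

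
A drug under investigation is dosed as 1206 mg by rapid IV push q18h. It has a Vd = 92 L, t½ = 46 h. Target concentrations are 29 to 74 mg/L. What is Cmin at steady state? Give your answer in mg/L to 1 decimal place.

42.1 mg/L

k = ln2/t½ = ln2/46 ≈ 0.015068 h⁻¹; fraction remaining f = e^(−kτ) = e^(−0.015068×18) ≈ 0.7624.
Single-dose peak C₀ = D/Vd = 1206/92 ≈ 13.109 mg/L.
Steady-state trough Cmin,ss = C₀·f/(1−f) ≈ 13.109 × 0.7624/0.2376 ≈ 42.064 mg/L.
Trough 42.1 mg/L vs MEC 29 mg/L: adequate.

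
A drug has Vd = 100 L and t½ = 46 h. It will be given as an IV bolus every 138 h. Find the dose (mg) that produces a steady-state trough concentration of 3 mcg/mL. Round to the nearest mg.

2100 mg

τ/t½ = 138/46 ≈ 3, so f = (1/2)^(138/46) ≈ 0.125000.
Cmin,ss = (D/Vd)·f/(1−f), so D = Cmin,ss·Vd·(1−f)/f.
D = 3 × 100 × (1−f)/f ≈ 3 × 100 × 7.00000 ≈ 2100.00 mg.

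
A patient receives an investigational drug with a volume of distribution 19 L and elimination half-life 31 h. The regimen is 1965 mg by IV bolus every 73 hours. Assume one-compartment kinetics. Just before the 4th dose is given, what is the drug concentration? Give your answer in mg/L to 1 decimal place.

24.9 mg/L

f = (1/2)^(τ/t½) = (1/2)^(73/31) ≈ 0.1955.
C₀ = D/Vd = 1965/19 ≈ 103.421 mg/L.
Before the 4th dose, 3 doses have been given. Superposition: Cmin = C₀·(f + f² + … + f^3).
≈ 103.421 × (0.1955 + 0.0382 + 0.0075) ≈ 103.421 × 0.2412 ≈ 24.945 mg/L.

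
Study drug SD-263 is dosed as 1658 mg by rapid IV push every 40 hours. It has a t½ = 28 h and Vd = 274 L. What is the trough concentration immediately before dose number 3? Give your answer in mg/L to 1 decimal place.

3.1 mg/L

f = (1/2)^(τ/t½) = (1/2)^(40/28) ≈ 0.3715.
C₀ = D/Vd = 1658/274 ≈ 6.051 mg/L.
Before the 3rd dose, 2 doses have been given. Superposition: Cmin = C₀·(f + f²).
≈ 6.051 × (0.3715 + 0.1380) ≈ 6.051 × 0.5095 ≈ 3.083 mg/L.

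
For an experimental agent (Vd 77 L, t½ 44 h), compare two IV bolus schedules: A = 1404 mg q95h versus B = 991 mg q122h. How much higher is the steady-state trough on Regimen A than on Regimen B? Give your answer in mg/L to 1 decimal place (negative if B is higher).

3.1 mg/L

Regimen A: f = (1/2)^(95/44) ≈ 0.2239; Cmin,ss = (1404/77)·f/(1−f) ≈ 5.260 mg/L.
Regimen B: f = (1/2)^(122/44) ≈ 0.1463; Cmin,ss = (991/77)·f/(1−f) ≈ 2.206 mg/L.
Difference ≈ 5.260 − 2.206 ≈ 3.054 mg/L.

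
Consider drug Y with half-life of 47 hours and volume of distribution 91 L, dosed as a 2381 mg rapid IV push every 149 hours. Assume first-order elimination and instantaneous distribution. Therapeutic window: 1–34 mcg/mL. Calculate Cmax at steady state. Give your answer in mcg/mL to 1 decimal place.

τ/t½ = 149/47 ≈ 3.1702, so fraction remaining f = (1/2)^(149/47) ≈ 0.1111.
At steady state, accumulation factor R = 1/(1 − e^(−kτ)) ≈ 1.1250.
Single-dose peak C₀ = D/Vd = 2381/91 ≈ 26.165 mcg/mL.
Steady-state peak Cmax,ss = C₀·R ≈ 26.165 × 1.1250 ≈ 29.436 mcg/mL.
Peak 29.4 mcg/mL vs MTC 34 mcg/mL: below toxic threshold.

29.4 mcg/mL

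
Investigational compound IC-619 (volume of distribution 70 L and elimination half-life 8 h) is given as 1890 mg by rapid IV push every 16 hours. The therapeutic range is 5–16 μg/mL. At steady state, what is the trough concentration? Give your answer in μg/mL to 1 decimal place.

9.0 μg/mL

The dosing interval is 2 half-lives, so f = 2^(−2) = 0.25.
At steady state, R = 1/(1 − 0.25) = 4/3.
Single-dose peak C₀ = D/Vd = 1890/70 = 27 μg/mL.
Steady-state peak Cmax,ss = C₀·R = 27 × 4/3 ≈ 36.000 μg/mL.
Steady-state trough Cmin,ss = Cmax,ss·f ≈ 36.000 × 0.25 ≈ 9.000 μg/mL.
Trough 9.0 μg/mL vs MEC 5 μg/mL: adequate.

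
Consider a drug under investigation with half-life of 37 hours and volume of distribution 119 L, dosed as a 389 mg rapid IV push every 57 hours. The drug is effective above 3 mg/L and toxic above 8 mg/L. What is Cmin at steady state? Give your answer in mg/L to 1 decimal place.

k = ln2/t½ = ln2/37 ≈ 0.018734 h⁻¹; fraction remaining f = e^(−kτ) = e^(−0.018734×57) ≈ 0.3438.
At steady state, accumulation factor R = 1/(1 − e^(−kτ)) ≈ 1.5239.
Each bolus raises the concentration by D/Vd = 389/119 ≈ 3.269 mg/L.
Cmax,ss = C₀/(1 − f) ≈ 3.269/0.6562 ≈ 4.982 mg/L.
Steady-state trough Cmin,ss = Cmax,ss·f ≈ 4.982 × 0.3438 ≈ 1.713 mg/L.
Trough 1.7 mg/L vs MEC 3 mg/L: subtherapeutic.

1.7 mg/L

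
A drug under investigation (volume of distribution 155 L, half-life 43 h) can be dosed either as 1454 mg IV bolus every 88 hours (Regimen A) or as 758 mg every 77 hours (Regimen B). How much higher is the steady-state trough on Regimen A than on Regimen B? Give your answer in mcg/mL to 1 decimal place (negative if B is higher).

1.0 mcg/mL

Regimen A: f = (1/2)^(88/43) ≈ 0.2421; Cmin,ss = (1454/155)·f/(1−f) ≈ 2.997 mcg/mL.
Regimen B: f = (1/2)^(77/43) ≈ 0.2890; Cmin,ss = (758/155)·f/(1−f) ≈ 1.988 mcg/mL.
Difference ≈ 2.997 − 1.988 ≈ 1.009 mcg/mL.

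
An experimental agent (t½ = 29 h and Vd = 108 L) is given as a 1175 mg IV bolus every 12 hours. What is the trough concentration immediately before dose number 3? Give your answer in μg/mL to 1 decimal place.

f = (1/2)^(τ/t½) = (1/2)^(12/29) ≈ 0.7506.
C₀ = D/Vd = 1175/108 ≈ 10.880 μg/mL.
Before the 3rd dose, 2 doses have been given. Superposition: Cmin = C₀·(f + f²).
≈ 10.880 × (0.7506 + 0.5634) ≈ 10.880 × 1.3140 ≈ 14.296 μg/mL.

14.3 μg/mL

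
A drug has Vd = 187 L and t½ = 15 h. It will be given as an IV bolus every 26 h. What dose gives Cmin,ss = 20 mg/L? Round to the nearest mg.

τ/t½ = 26/15 ≈ 1.7333, so f = (1/2)^(26/15) ≈ 0.300756.
Cmin,ss = (D/Vd)·f/(1−f), so D = Cmin,ss·Vd·(1−f)/f.
D = 20 × 187 × (1−f)/f ≈ 20 × 187 × 2.32495 ≈ 8695.31 mg.

8695 mg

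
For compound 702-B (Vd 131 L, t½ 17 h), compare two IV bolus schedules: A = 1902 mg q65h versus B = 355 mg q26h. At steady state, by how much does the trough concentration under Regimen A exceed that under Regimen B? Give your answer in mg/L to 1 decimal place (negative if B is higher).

-0.3 mg/L

Regimen A: f = (1/2)^(65/17) ≈ 0.0706; Cmin,ss = (1902/131)·f/(1−f) ≈ 1.103 mg/L.
Regimen B: f = (1/2)^(26/17) ≈ 0.3464; Cmin,ss = (355/131)·f/(1−f) ≈ 1.436 mg/L.
Difference ≈ 1.103 − 1.436 ≈ -0.333 mg/L.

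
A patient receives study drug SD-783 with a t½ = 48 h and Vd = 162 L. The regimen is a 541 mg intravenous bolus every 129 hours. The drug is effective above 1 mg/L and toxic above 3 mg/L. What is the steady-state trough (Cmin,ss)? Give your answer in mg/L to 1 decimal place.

0.6 mg/L

τ/t½ = 129/48 ≈ 2.6875, so fraction remaining f = (1/2)^(129/48) ≈ 0.1552.
At steady state, accumulation factor R = 1/(1 − e^(−kτ)) ≈ 1.1837.
Each bolus raises the concentration by D/Vd = 541/162 ≈ 3.340 mg/L.
Cmax,ss = C₀/(1 − f) ≈ 3.340/0.8448 ≈ 3.954 mg/L.
Steady-state trough Cmin,ss = Cmax,ss·f ≈ 3.954 × 0.1552 ≈ 0.614 mg/L.
Trough 0.6 mg/L vs MEC 1 mg/L: subtherapeutic.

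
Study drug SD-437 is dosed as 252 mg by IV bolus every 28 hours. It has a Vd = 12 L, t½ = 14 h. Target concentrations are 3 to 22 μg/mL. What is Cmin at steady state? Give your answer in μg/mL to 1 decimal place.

τ = 28 h = 2 half-lives, so f = (1/2)^2 = 0.25.
At steady state, R = 1/(1 − 0.25) = 4/3.
Single-dose peak C₀ = D/Vd = 252/12 = 21 μg/mL.
Steady-state peak Cmax,ss = C₀·R = 21 × 4/3 ≈ 28.000 μg/mL.
Steady-state trough Cmin,ss = Cmax,ss·f ≈ 28.000 × 0.25 ≈ 7.000 μg/mL.
Trough 7.0 μg/mL vs MEC 3 μg/mL: adequate.

7.0 μg/mL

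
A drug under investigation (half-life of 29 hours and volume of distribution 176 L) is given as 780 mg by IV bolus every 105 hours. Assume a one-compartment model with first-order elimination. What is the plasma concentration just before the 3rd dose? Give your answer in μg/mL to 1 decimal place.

0.4 μg/mL

f = (1/2)^(τ/t½) = (1/2)^(105/29) ≈ 0.0813.
C₀ = D/Vd = 780/176 ≈ 4.432 μg/mL.
Before the 3rd dose, 2 doses have been given. Superposition: Cmin = C₀·(f + f²).
≈ 4.432 × (0.0813 + 0.0066) ≈ 4.432 × 0.0879 ≈ 0.390 μg/mL.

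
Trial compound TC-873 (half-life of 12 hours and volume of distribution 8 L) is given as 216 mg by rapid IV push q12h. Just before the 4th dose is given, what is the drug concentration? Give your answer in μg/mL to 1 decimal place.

f = (1/2)^(τ/t½) = (1/2)^(12/12) ≈ 0.5000.
C₀ = D/Vd = 216/8 ≈ 27.000 μg/mL.
Before the 4th dose, 3 doses have been given. Superposition: Cmin = C₀·(f + f² + … + f^3).
≈ 27.000 × (0.5000 + 0.2500 + 0.1250) ≈ 27.000 × 0.8750 ≈ 23.625 μg/mL.

23.6 μg/mL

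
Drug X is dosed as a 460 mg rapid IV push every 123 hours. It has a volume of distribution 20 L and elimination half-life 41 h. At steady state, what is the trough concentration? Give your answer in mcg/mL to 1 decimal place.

3.3 mcg/mL

τ = 123 h = 3 half-lives, so f = (1/2)^3 = 0.125.
Accumulation ratio R = 1/(1 − f) = 1/0.875 = 8/7.
Single-dose peak C₀ = D/Vd = 460/20 = 23 mcg/mL.
Steady-state peak Cmax,ss = C₀·R = 23 × 8/7 ≈ 26.286 mcg/mL.
Steady-state trough Cmin,ss = Cmax,ss·f ≈ 26.286 × 0.125 ≈ 3.286 mcg/mL.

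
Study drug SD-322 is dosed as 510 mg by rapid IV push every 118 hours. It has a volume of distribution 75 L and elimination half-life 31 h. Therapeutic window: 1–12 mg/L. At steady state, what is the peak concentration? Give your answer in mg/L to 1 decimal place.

Over one 118-h interval, 118/31 ≈ 3.8065 half-lives elapse, leaving f ≈ 0.0715 of each dose.
Accumulation ratio R = 1/(1 − f) ≈ 1/0.9285 ≈ 1.0770.
Each bolus raises the concentration by D/Vd = 510/75 ≈ 6.800 mg/L.
Cmax,ss = C₀/(1 − f) ≈ 6.800/0.9285 ≈ 7.324 mg/L.
Peak 7.3 mg/L vs MTC 12 mg/L: below toxic threshold.

7.3 mg/L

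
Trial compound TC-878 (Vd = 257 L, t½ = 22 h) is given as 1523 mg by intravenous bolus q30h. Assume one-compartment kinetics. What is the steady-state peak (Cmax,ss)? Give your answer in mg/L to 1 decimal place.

τ/t½ = 30/22 ≈ 1.3636, so fraction remaining f = (1/2)^(30/22) ≈ 0.3886.
Accumulation ratio R = 1/(1 − f) ≈ 1/0.6114 ≈ 1.6356.
Single-dose peak C₀ = D/Vd = 1523/257 ≈ 5.926 mg/L.
Cmax,ss = C₀/(1 − f) ≈ 5.926/0.6114 ≈ 9.693 mg/L.

9.7 mg/L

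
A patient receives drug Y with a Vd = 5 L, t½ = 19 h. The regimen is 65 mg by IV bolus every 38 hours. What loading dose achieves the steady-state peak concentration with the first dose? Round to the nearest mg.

f = (1/2)^(38/19) ≈ 0.250000; accumulation ratio R = 1/(1−f) ≈ 1.33333.
Loading dose to hit Cmax,ss on first dose: D_load = D_maint·R ≈ 65 × 1.33333 ≈ 86.67 mg.

87 mg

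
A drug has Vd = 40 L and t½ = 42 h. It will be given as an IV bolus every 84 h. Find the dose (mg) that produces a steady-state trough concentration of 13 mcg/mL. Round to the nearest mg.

1560 mg

τ/t½ = 84/42 ≈ 2, so f = (1/2)^(84/42) ≈ 0.250000.
Cmin,ss = (D/Vd)·f/(1−f), so D = Cmin,ss·Vd·(1−f)/f.
D = 13 × 40 × (1−f)/f ≈ 13 × 40 × 3.00000 ≈ 1560.00 mg.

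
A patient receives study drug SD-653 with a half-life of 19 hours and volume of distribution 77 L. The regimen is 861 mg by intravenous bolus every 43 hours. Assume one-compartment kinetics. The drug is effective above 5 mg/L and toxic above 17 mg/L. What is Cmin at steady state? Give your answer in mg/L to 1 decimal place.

2.9 mg/L

τ/t½ = 43/19 ≈ 2.2632, so fraction remaining f = (1/2)^(43/19) ≈ 0.2083.
Single-dose peak C₀ = D/Vd = 861/77 ≈ 11.182 mg/L.
Steady-state trough Cmin,ss = C₀·f/(1−f) ≈ 11.182 × 0.2083/0.7917 ≈ 2.942 mg/L.
Trough 2.9 mg/L vs MEC 5 mg/L: subtherapeutic.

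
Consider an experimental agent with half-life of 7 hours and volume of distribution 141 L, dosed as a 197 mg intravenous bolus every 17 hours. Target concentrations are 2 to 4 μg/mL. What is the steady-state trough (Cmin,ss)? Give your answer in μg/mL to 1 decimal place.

0.3 μg/mL

Over one 17-h interval, 17/7 ≈ 2.4286 half-lives elapse, leaving f ≈ 0.1857 of each dose.
Single-dose peak C₀ = D/Vd = 197/141 ≈ 1.397 μg/mL.
Steady-state trough Cmin,ss = C₀·f/(1−f) ≈ 1.397 × 0.1857/0.8143 ≈ 0.319 μg/mL.
Trough 0.3 μg/mL vs MEC 2 μg/mL: subtherapeutic.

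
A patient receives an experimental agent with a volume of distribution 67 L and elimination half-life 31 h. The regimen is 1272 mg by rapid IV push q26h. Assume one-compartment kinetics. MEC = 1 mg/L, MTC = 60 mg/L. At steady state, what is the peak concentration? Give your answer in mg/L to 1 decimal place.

k = ln2/t½ = ln2/31 ≈ 0.022360 h⁻¹; fraction remaining f = e^(−kτ) = e^(−0.022360×26) ≈ 0.5591.
Accumulation ratio R = 1/(1 − f) ≈ 1/0.4409 ≈ 2.2681.
Single-dose peak C₀ = D/Vd = 1272/67 ≈ 18.985 mg/L.
Steady-state peak Cmax,ss = C₀·R ≈ 18.985 × 2.2681 ≈ 43.060 mg/L.
Peak 43.1 mg/L vs MTC 60 mg/L: below toxic threshold.

43.1 mg/L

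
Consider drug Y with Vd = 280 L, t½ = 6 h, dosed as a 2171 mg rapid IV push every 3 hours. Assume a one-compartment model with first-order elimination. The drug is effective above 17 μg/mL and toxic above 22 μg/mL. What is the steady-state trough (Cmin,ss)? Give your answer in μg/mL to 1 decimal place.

18.7 μg/mL

Over one 3-h interval, 3/6 ≈ 0.5 half-lives elapse, leaving f ≈ 0.7071 of each dose.
At steady state, accumulation factor R = 1/(1 − e^(−kτ)) ≈ 3.4141.
Single-dose peak C₀ = D/Vd = 2171/280 ≈ 7.754 μg/mL.
Steady-state peak Cmax,ss = C₀·R ≈ 7.754 × 3.4141 ≈ 26.473 μg/mL.
Steady-state trough Cmin,ss = Cmax,ss·f ≈ 26.473 × 0.7071 ≈ 18.719 μg/mL.
Trough 18.7 μg/mL vs MEC 17 μg/mL: adequate.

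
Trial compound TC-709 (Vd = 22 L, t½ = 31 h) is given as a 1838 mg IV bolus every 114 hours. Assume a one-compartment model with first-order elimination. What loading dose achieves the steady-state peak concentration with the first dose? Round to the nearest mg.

f = (1/2)^(114/31) ≈ 0.078160; accumulation ratio R = 1/(1−f) ≈ 1.08479.
Loading dose to hit Cmax,ss on first dose: D_load = D_maint·R ≈ 1838 × 1.08479 ≈ 1993.84 mg.

1994 mg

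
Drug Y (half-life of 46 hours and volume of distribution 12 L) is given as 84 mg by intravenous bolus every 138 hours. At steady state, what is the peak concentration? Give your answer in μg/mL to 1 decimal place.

8.0 μg/mL

The dosing interval is 3 half-lives, so f = 2^(−3) = 0.125.
At steady state, R = 1/(1 − 0.125) = 8/7.
Single-dose peak C₀ = D/Vd = 84/12 = 7 μg/mL.
Steady-state peak Cmax,ss = C₀·R = 7 × 8/7 ≈ 8.000 μg/mL.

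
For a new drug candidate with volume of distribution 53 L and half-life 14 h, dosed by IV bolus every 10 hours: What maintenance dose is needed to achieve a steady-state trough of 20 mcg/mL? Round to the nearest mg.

679 mg

τ/t½ = 10/14 ≈ 0.71429, so f = (1/2)^(10/14) ≈ 0.609507.
Cmin,ss = (D/Vd)·f/(1−f), so D = Cmin,ss·Vd·(1−f)/f.
D = 20 × 53 × (1−f)/f ≈ 20 × 53 × 0.64067 ≈ 679.11 mg.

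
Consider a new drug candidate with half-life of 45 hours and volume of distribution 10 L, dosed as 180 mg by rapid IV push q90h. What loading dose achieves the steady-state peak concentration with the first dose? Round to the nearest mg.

f = (1/2)^(90/45) ≈ 0.250000; accumulation ratio R = 1/(1−f) ≈ 1.33333.
Loading dose to hit Cmax,ss on first dose: D_load = D_maint·R ≈ 180 × 1.33333 ≈ 240.00 mg.

240 mg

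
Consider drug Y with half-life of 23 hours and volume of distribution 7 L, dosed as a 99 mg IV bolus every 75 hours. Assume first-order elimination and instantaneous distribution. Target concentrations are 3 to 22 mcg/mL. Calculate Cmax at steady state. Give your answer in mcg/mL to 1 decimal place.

15.8 mcg/mL

τ/t½ = 75/23 ≈ 3.2609, so fraction remaining f = (1/2)^(75/23) ≈ 0.1043.
Accumulation ratio R = 1/(1 − f) ≈ 1/0.8957 ≈ 1.1164.
Each bolus raises the concentration by D/Vd = 99/7 ≈ 14.143 mcg/mL.
Cmax,ss = C₀/(1 − f) ≈ 14.143/0.8957 ≈ 15.790 mcg/mL.
Peak 15.8 mcg/mL vs MTC 22 mcg/mL: below toxic threshold.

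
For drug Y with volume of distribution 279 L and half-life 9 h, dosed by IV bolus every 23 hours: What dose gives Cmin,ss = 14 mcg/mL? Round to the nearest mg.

19057 mg

τ/t½ = 23/9 ≈ 2.5556, so f = (1/2)^(23/9) ≈ 0.170099.
Cmin,ss = (D/Vd)·f/(1−f), so D = Cmin,ss·Vd·(1−f)/f.
D = 14 × 279 × (1−f)/f ≈ 14 × 279 × 4.87893 ≈ 19057.10 mg.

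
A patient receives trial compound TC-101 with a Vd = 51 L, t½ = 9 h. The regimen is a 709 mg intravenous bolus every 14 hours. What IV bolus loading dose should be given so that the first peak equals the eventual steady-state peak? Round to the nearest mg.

1075 mg

f = (1/2)^(14/9) ≈ 0.340198; accumulation ratio R = 1/(1−f) ≈ 1.51561.
Loading dose to hit Cmax,ss on first dose: D_load = D_maint·R ≈ 709 × 1.51561 ≈ 1074.57 mg.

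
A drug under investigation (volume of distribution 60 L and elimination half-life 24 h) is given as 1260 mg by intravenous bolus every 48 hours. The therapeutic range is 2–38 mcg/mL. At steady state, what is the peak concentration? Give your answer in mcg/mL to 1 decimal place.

28.0 mcg/mL

The dosing interval is 2 half-lives, so f = 2^(−2) = 0.25.
Accumulation ratio R = 1/(1 − f) = 1/0.75 = 4/3.
Single-dose peak C₀ = D/Vd = 1260/60 = 21 mcg/mL.
Steady-state peak Cmax,ss = C₀·R = 21 × 4/3 ≈ 28.000 mcg/mL.
Peak 28.0 mcg/mL vs MTC 38 mcg/mL: below toxic threshold.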